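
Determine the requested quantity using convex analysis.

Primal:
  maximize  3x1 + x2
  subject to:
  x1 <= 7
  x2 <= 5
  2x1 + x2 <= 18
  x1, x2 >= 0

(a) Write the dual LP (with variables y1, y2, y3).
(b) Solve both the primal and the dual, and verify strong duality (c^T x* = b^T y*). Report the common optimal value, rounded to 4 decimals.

The standard primal-dual pair for 'max c^T x s.t. A x <= b, x >= 0' is:
  Dual:  min b^T y  s.t.  A^T y >= c,  y >= 0.

So the dual LP is:
  minimize  7y1 + 5y2 + 18y3
  subject to:
    y1 + 2y3 >= 3
    y2 + y3 >= 1
    y1, y2, y3 >= 0

Solving the primal: x* = (7, 4).
  primal value c^T x* = 25.
Solving the dual: y* = (1, 0, 1).
  dual value b^T y* = 25.
Strong duality: c^T x* = b^T y*. Confirmed.

25


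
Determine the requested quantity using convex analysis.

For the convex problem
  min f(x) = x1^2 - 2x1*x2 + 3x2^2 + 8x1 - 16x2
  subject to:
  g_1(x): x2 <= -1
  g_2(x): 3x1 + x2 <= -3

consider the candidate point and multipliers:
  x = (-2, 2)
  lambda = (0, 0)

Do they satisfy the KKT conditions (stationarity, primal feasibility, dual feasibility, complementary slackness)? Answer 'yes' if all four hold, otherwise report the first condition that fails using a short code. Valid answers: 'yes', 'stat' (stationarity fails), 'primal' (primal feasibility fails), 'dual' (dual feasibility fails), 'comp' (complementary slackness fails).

Gradient of f: grad f(x) = Q x + c = (0, 0)
Constraint values g_i(x) = a_i^T x - b_i:
  g_1((-2, 2)) = 3
  g_2((-2, 2)) = -1
Stationarity residual: grad f(x) + sum_i lambda_i a_i = (0, 0)
  -> stationarity OK
Primal feasibility (all g_i <= 0): FAILS
Dual feasibility (all lambda_i >= 0): OK
Complementary slackness (lambda_i * g_i(x) = 0 for all i): OK

Verdict: the first failing condition is primal_feasibility -> primal.

primal


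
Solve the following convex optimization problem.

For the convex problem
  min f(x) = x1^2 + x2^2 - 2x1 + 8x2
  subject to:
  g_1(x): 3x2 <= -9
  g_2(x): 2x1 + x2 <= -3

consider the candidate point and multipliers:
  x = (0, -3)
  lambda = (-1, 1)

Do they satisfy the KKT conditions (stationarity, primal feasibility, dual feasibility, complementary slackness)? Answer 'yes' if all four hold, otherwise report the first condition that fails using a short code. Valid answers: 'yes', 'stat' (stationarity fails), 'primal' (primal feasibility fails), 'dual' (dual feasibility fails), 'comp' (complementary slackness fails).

Gradient of f: grad f(x) = Q x + c = (-2, 2)
Constraint values g_i(x) = a_i^T x - b_i:
  g_1((0, -3)) = 0
  g_2((0, -3)) = 0
Stationarity residual: grad f(x) + sum_i lambda_i a_i = (0, 0)
  -> stationarity OK
Primal feasibility (all g_i <= 0): OK
Dual feasibility (all lambda_i >= 0): FAILS
Complementary slackness (lambda_i * g_i(x) = 0 for all i): OK

Verdict: the first failing condition is dual_feasibility -> dual.

dual


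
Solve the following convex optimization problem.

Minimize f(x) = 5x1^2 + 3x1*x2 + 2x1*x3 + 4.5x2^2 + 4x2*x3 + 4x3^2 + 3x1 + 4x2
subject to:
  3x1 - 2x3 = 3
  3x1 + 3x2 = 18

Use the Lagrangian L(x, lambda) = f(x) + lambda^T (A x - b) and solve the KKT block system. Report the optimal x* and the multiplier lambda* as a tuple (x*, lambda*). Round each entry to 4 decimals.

Form the Lagrangian:
  L(x, lambda) = (1/2) x^T Q x + c^T x + lambda^T (A x - b)
Stationarity (grad_x L = 0): Q x + c + A^T lambda = 0.
Primal feasibility: A x = b.

This gives the KKT block system:
  [ Q   A^T ] [ x     ]   [-c ]
  [ A    0  ] [ lambda ] = [ b ]

Solving the linear system:
  x*      = (0.64, 5.36, -0.54)
  lambda* = (9.2, -17.3333)
  f(x*)   = 153.88

x* = (0.64, 5.36, -0.54), lambda* = (9.2, -17.3333)


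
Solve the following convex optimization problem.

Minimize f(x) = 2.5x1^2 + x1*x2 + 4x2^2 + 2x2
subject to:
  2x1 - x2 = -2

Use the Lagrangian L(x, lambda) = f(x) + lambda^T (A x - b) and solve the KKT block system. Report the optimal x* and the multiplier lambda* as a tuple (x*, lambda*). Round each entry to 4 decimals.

Form the Lagrangian:
  L(x, lambda) = (1/2) x^T Q x + c^T x + lambda^T (A x - b)
Stationarity (grad_x L = 0): Q x + c + A^T lambda = 0.
Primal feasibility: A x = b.

This gives the KKT block system:
  [ Q   A^T ] [ x     ]   [-c ]
  [ A    0  ] [ lambda ] = [ b ]

Solving the linear system:
  x*      = (-0.9268, 0.1463)
  lambda* = (2.2439)
  f(x*)   = 2.3902

x* = (-0.9268, 0.1463), lambda* = (2.2439)


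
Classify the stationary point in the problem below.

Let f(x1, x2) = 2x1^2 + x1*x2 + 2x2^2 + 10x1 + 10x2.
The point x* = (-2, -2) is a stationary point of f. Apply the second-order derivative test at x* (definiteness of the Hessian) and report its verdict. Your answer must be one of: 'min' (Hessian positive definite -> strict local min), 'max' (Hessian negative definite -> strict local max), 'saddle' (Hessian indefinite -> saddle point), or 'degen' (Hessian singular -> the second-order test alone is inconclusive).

Compute the Hessian H = grad^2 f:
  H = [[4, 1], [1, 4]]
Verify stationarity: grad f(x*) = H x* + g = (0, 0).
Eigenvalues of H: 3, 5.
Both eigenvalues > 0, so H is positive definite -> x* is a strict local min.

min


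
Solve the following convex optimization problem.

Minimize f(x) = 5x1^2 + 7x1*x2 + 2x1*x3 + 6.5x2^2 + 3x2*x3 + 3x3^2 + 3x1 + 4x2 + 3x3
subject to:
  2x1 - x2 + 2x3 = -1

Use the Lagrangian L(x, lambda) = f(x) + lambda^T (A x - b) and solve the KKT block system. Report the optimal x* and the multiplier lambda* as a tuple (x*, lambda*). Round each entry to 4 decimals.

Form the Lagrangian:
  L(x, lambda) = (1/2) x^T Q x + c^T x + lambda^T (A x - b)
Stationarity (grad_x L = 0): Q x + c + A^T lambda = 0.
Primal feasibility: A x = b.

This gives the KKT block system:
  [ Q   A^T ] [ x     ]   [-c ]
  [ A    0  ] [ lambda ] = [ b ]

Solving the linear system:
  x*      = (-0.1456, -0.1262, -0.4175)
  lambda* = (0.0874)
  f(x*)   = -1.0534

x* = (-0.1456, -0.1262, -0.4175), lambda* = (0.0874)


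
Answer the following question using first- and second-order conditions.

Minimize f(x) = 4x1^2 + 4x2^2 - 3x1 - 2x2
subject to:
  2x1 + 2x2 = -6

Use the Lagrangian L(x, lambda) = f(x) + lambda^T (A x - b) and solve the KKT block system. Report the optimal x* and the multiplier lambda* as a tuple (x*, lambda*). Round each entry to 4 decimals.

Form the Lagrangian:
  L(x, lambda) = (1/2) x^T Q x + c^T x + lambda^T (A x - b)
Stationarity (grad_x L = 0): Q x + c + A^T lambda = 0.
Primal feasibility: A x = b.

This gives the KKT block system:
  [ Q   A^T ] [ x     ]   [-c ]
  [ A    0  ] [ lambda ] = [ b ]

Solving the linear system:
  x*      = (-1.4375, -1.5625)
  lambda* = (7.25)
  f(x*)   = 25.4688

x* = (-1.4375, -1.5625), lambda* = (7.25)


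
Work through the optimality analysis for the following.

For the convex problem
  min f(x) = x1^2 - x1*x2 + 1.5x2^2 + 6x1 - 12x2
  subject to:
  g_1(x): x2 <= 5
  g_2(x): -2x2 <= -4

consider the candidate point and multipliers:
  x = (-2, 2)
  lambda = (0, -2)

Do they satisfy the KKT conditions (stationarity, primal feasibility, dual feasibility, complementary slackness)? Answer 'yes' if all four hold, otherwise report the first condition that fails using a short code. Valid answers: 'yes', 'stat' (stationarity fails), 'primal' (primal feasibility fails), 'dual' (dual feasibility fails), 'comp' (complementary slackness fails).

Gradient of f: grad f(x) = Q x + c = (0, -4)
Constraint values g_i(x) = a_i^T x - b_i:
  g_1((-2, 2)) = -3
  g_2((-2, 2)) = 0
Stationarity residual: grad f(x) + sum_i lambda_i a_i = (0, 0)
  -> stationarity OK
Primal feasibility (all g_i <= 0): OK
Dual feasibility (all lambda_i >= 0): FAILS
Complementary slackness (lambda_i * g_i(x) = 0 for all i): OK

Verdict: the first failing condition is dual_feasibility -> dual.

dual


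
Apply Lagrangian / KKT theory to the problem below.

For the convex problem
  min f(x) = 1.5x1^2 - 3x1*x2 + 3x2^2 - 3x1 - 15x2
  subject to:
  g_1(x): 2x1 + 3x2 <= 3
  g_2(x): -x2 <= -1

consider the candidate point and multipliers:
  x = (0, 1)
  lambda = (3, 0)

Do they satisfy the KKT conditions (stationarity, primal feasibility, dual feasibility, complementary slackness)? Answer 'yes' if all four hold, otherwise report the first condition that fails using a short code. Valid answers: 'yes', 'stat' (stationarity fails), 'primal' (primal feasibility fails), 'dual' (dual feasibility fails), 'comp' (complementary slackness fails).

Gradient of f: grad f(x) = Q x + c = (-6, -9)
Constraint values g_i(x) = a_i^T x - b_i:
  g_1((0, 1)) = 0
  g_2((0, 1)) = 0
Stationarity residual: grad f(x) + sum_i lambda_i a_i = (0, 0)
  -> stationarity OK
Primal feasibility (all g_i <= 0): OK
Dual feasibility (all lambda_i >= 0): OK
Complementary slackness (lambda_i * g_i(x) = 0 for all i): OK

Verdict: yes, KKT holds.

yes


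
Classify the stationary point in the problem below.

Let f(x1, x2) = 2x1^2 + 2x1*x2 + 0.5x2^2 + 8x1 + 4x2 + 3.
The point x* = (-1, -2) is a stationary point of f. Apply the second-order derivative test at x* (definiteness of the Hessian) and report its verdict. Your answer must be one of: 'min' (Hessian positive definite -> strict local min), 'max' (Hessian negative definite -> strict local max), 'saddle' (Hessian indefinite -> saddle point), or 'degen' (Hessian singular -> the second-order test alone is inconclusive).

Compute the Hessian H = grad^2 f:
  H = [[4, 2], [2, 1]]
Verify stationarity: grad f(x*) = H x* + g = (0, 0).
Eigenvalues of H: 0, 5.
H has a zero eigenvalue (singular; positive semidefinite but not definite), so H is neither positive definite, negative definite, nor indefinite. The second-order test alone is inconclusive -> degen.
(Indeed, f is constant along the null direction of H through x*, so x* is not a strict local extremum.)

degen


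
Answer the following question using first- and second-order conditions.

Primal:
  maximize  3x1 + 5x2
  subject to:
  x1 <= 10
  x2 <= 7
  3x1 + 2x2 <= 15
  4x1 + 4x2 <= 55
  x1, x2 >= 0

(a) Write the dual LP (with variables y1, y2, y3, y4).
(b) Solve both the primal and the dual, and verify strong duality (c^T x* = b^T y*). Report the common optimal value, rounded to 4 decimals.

The standard primal-dual pair for 'max c^T x s.t. A x <= b, x >= 0' is:
  Dual:  min b^T y  s.t.  A^T y >= c,  y >= 0.

So the dual LP is:
  minimize  10y1 + 7y2 + 15y3 + 55y4
  subject to:
    y1 + 3y3 + 4y4 >= 3
    y2 + 2y3 + 4y4 >= 5
    y1, y2, y3, y4 >= 0

Solving the primal: x* = (0.3333, 7).
  primal value c^T x* = 36.
Solving the dual: y* = (0, 3, 1, 0).
  dual value b^T y* = 36.
Strong duality: c^T x* = b^T y*. Confirmed.

36


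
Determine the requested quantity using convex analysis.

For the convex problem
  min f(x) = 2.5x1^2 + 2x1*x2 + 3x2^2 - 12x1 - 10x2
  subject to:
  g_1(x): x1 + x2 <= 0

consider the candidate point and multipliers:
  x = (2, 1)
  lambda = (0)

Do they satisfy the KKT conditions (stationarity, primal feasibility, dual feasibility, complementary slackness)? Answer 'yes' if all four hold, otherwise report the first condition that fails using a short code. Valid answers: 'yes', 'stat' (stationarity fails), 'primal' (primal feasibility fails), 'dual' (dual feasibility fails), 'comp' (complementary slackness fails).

Gradient of f: grad f(x) = Q x + c = (0, 0)
Constraint values g_i(x) = a_i^T x - b_i:
  g_1((2, 1)) = 3
Stationarity residual: grad f(x) + sum_i lambda_i a_i = (0, 0)
  -> stationarity OK
Primal feasibility (all g_i <= 0): FAILS
Dual feasibility (all lambda_i >= 0): OK
Complementary slackness (lambda_i * g_i(x) = 0 for all i): OK

Verdict: the first failing condition is primal_feasibility -> primal.

primal


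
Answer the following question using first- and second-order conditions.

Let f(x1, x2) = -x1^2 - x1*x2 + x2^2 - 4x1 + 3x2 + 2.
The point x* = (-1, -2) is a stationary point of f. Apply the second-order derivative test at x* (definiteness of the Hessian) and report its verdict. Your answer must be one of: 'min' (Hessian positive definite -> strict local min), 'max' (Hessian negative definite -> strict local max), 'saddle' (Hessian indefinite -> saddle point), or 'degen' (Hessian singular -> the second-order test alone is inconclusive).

Compute the Hessian H = grad^2 f:
  H = [[-2, -1], [-1, 2]]
Verify stationarity: grad f(x*) = H x* + g = (0, 0).
Eigenvalues of H: -2.2361, 2.2361.
Eigenvalues have mixed signs, so H is indefinite -> x* is a saddle point.

saddle


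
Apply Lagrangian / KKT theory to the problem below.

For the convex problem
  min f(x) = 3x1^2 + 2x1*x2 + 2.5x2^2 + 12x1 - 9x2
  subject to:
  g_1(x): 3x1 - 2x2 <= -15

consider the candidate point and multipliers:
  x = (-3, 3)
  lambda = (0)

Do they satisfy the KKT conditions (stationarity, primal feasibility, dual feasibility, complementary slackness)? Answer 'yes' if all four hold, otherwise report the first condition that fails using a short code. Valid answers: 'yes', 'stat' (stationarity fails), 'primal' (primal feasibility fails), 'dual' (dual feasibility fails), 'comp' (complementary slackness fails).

Gradient of f: grad f(x) = Q x + c = (0, 0)
Constraint values g_i(x) = a_i^T x - b_i:
  g_1((-3, 3)) = 0
Stationarity residual: grad f(x) + sum_i lambda_i a_i = (0, 0)
  -> stationarity OK
Primal feasibility (all g_i <= 0): OK
Dual feasibility (all lambda_i >= 0): OK
Complementary slackness (lambda_i * g_i(x) = 0 for all i): OK

Verdict: yes, KKT holds.

yes


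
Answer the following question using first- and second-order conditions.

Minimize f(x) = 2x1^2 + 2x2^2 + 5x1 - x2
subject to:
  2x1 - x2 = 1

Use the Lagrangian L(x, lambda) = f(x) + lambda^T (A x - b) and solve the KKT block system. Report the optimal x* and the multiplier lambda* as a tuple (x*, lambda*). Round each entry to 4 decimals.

Form the Lagrangian:
  L(x, lambda) = (1/2) x^T Q x + c^T x + lambda^T (A x - b)
Stationarity (grad_x L = 0): Q x + c + A^T lambda = 0.
Primal feasibility: A x = b.

This gives the KKT block system:
  [ Q   A^T ] [ x     ]   [-c ]
  [ A    0  ] [ lambda ] = [ b ]

Solving the linear system:
  x*      = (0.25, -0.5)
  lambda* = (-3)
  f(x*)   = 2.375

x* = (0.25, -0.5), lambda* = (-3)


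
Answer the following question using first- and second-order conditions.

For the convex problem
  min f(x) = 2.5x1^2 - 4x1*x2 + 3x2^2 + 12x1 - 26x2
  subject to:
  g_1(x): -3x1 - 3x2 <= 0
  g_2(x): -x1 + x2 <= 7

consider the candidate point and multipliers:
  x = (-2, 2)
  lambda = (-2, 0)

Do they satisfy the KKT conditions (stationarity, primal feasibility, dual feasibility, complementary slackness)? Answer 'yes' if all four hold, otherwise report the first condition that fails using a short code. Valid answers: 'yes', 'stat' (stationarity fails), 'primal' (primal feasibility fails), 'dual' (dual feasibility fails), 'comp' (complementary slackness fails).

Gradient of f: grad f(x) = Q x + c = (-6, -6)
Constraint values g_i(x) = a_i^T x - b_i:
  g_1((-2, 2)) = 0
  g_2((-2, 2)) = -3
Stationarity residual: grad f(x) + sum_i lambda_i a_i = (0, 0)
  -> stationarity OK
Primal feasibility (all g_i <= 0): OK
Dual feasibility (all lambda_i >= 0): FAILS
Complementary slackness (lambda_i * g_i(x) = 0 for all i): OK

Verdict: the first failing condition is dual_feasibility -> dual.

dual


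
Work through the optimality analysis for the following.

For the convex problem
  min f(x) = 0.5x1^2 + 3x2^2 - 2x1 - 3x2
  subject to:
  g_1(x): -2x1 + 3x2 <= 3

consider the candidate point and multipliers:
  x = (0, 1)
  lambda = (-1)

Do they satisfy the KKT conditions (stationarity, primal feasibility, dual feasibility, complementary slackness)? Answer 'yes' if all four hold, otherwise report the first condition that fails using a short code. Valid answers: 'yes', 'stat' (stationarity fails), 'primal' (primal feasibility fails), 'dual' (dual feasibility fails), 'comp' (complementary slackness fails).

Gradient of f: grad f(x) = Q x + c = (-2, 3)
Constraint values g_i(x) = a_i^T x - b_i:
  g_1((0, 1)) = 0
Stationarity residual: grad f(x) + sum_i lambda_i a_i = (0, 0)
  -> stationarity OK
Primal feasibility (all g_i <= 0): OK
Dual feasibility (all lambda_i >= 0): FAILS
Complementary slackness (lambda_i * g_i(x) = 0 for all i): OK

Verdict: the first failing condition is dual_feasibility -> dual.

dual


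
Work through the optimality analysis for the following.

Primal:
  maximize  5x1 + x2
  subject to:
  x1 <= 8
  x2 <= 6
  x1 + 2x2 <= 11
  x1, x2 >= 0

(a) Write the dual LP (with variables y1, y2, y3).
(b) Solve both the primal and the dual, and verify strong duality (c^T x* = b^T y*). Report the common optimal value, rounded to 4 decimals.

The standard primal-dual pair for 'max c^T x s.t. A x <= b, x >= 0' is:
  Dual:  min b^T y  s.t.  A^T y >= c,  y >= 0.

So the dual LP is:
  minimize  8y1 + 6y2 + 11y3
  subject to:
    y1 + y3 >= 5
    y2 + 2y3 >= 1
    y1, y2, y3 >= 0

Solving the primal: x* = (8, 1.5).
  primal value c^T x* = 41.5.
Solving the dual: y* = (4.5, 0, 0.5).
  dual value b^T y* = 41.5.
Strong duality: c^T x* = b^T y*. Confirmed.

41.5


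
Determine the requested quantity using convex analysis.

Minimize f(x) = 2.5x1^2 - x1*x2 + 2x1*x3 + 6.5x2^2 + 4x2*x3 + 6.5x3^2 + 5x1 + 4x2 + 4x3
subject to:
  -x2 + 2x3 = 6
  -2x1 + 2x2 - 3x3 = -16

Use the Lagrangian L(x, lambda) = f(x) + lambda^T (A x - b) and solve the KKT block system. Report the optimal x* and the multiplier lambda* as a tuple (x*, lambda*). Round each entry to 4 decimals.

Form the Lagrangian:
  L(x, lambda) = (1/2) x^T Q x + c^T x + lambda^T (A x - b)
Stationarity (grad_x L = 0): Q x + c + A^T lambda = 0.
Primal feasibility: A x = b.

This gives the KKT block system:
  [ Q   A^T ] [ x     ]   [-c ]
  [ A    0  ] [ lambda ] = [ b ]

Solving the linear system:
  x*      = (2.9574, -2.1702, 1.9149)
  lambda* = (6.2766, 12.8936)
  f(x*)   = 91.2021

x* = (2.9574, -2.1702, 1.9149), lambda* = (6.2766, 12.8936)


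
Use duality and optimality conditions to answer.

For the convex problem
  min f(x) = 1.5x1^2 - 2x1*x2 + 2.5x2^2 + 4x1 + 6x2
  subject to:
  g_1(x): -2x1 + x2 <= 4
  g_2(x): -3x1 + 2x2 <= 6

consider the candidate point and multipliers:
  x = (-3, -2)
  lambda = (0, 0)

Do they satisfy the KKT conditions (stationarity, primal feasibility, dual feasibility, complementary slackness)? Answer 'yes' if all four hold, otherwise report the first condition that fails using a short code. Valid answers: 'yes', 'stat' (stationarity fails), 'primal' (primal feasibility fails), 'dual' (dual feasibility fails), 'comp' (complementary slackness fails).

Gradient of f: grad f(x) = Q x + c = (-1, 2)
Constraint values g_i(x) = a_i^T x - b_i:
  g_1((-3, -2)) = 0
  g_2((-3, -2)) = -1
Stationarity residual: grad f(x) + sum_i lambda_i a_i = (-1, 2)
  -> stationarity FAILS
Primal feasibility (all g_i <= 0): OK
Dual feasibility (all lambda_i >= 0): OK
Complementary slackness (lambda_i * g_i(x) = 0 for all i): OK

Verdict: the first failing condition is stationarity -> stat.

stat


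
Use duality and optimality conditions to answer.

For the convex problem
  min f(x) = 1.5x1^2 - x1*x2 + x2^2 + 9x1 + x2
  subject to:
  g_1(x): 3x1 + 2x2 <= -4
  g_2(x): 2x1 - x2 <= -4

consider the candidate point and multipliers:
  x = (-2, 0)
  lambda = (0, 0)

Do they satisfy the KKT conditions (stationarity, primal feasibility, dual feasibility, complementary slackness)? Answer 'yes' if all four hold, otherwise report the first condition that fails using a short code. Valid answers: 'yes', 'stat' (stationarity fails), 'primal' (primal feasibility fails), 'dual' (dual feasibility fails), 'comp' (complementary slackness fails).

Gradient of f: grad f(x) = Q x + c = (3, 3)
Constraint values g_i(x) = a_i^T x - b_i:
  g_1((-2, 0)) = -2
  g_2((-2, 0)) = 0
Stationarity residual: grad f(x) + sum_i lambda_i a_i = (3, 3)
  -> stationarity FAILS
Primal feasibility (all g_i <= 0): OK
Dual feasibility (all lambda_i >= 0): OK
Complementary slackness (lambda_i * g_i(x) = 0 for all i): OK

Verdict: the first failing condition is stationarity -> stat.

stat


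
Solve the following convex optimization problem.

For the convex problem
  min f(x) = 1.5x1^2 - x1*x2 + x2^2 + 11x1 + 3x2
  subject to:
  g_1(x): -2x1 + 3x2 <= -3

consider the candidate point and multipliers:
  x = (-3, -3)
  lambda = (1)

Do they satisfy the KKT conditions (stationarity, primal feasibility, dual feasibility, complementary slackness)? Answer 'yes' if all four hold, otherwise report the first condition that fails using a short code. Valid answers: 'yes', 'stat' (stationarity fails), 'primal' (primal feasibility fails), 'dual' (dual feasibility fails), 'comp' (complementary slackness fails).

Gradient of f: grad f(x) = Q x + c = (5, 0)
Constraint values g_i(x) = a_i^T x - b_i:
  g_1((-3, -3)) = 0
Stationarity residual: grad f(x) + sum_i lambda_i a_i = (3, 3)
  -> stationarity FAILS
Primal feasibility (all g_i <= 0): OK
Dual feasibility (all lambda_i >= 0): OK
Complementary slackness (lambda_i * g_i(x) = 0 for all i): OK

Verdict: the first failing condition is stationarity -> stat.

stat


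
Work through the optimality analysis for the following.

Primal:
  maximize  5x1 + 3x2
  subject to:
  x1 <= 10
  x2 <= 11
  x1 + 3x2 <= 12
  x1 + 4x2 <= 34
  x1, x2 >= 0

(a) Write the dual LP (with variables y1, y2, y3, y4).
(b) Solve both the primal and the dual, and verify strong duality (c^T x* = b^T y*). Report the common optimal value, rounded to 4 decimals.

The standard primal-dual pair for 'max c^T x s.t. A x <= b, x >= 0' is:
  Dual:  min b^T y  s.t.  A^T y >= c,  y >= 0.

So the dual LP is:
  minimize  10y1 + 11y2 + 12y3 + 34y4
  subject to:
    y1 + y3 + y4 >= 5
    y2 + 3y3 + 4y4 >= 3
    y1, y2, y3, y4 >= 0

Solving the primal: x* = (10, 0.6667).
  primal value c^T x* = 52.
Solving the dual: y* = (4, 0, 1, 0).
  dual value b^T y* = 52.
Strong duality: c^T x* = b^T y*. Confirmed.

52


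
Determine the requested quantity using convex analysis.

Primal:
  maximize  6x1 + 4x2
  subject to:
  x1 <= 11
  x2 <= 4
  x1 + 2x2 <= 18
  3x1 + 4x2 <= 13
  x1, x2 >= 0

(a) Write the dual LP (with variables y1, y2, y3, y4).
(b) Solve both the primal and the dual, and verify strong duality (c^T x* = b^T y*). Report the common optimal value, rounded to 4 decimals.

The standard primal-dual pair for 'max c^T x s.t. A x <= b, x >= 0' is:
  Dual:  min b^T y  s.t.  A^T y >= c,  y >= 0.

So the dual LP is:
  minimize  11y1 + 4y2 + 18y3 + 13y4
  subject to:
    y1 + y3 + 3y4 >= 6
    y2 + 2y3 + 4y4 >= 4
    y1, y2, y3, y4 >= 0

Solving the primal: x* = (4.3333, 0).
  primal value c^T x* = 26.
Solving the dual: y* = (0, 0, 0, 2).
  dual value b^T y* = 26.
Strong duality: c^T x* = b^T y*. Confirmed.

26


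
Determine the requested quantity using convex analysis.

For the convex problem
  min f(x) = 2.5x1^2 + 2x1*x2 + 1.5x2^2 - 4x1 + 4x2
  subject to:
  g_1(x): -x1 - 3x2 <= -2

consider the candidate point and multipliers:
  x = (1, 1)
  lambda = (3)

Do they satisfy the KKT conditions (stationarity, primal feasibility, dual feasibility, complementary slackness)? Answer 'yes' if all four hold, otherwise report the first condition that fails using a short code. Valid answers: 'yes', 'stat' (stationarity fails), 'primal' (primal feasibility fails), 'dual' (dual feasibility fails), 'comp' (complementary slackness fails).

Gradient of f: grad f(x) = Q x + c = (3, 9)
Constraint values g_i(x) = a_i^T x - b_i:
  g_1((1, 1)) = -2
Stationarity residual: grad f(x) + sum_i lambda_i a_i = (0, 0)
  -> stationarity OK
Primal feasibility (all g_i <= 0): OK
Dual feasibility (all lambda_i >= 0): OK
Complementary slackness (lambda_i * g_i(x) = 0 for all i): FAILS

Verdict: the first failing condition is complementary_slackness -> comp.

comp


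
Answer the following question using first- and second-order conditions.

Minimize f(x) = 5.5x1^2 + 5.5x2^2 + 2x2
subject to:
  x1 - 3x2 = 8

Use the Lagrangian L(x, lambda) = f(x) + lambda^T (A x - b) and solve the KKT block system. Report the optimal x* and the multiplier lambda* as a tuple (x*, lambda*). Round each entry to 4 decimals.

Form the Lagrangian:
  L(x, lambda) = (1/2) x^T Q x + c^T x + lambda^T (A x - b)
Stationarity (grad_x L = 0): Q x + c + A^T lambda = 0.
Primal feasibility: A x = b.

This gives the KKT block system:
  [ Q   A^T ] [ x     ]   [-c ]
  [ A    0  ] [ lambda ] = [ b ]

Solving the linear system:
  x*      = (0.7455, -2.4182)
  lambda* = (-8.2)
  f(x*)   = 30.3818

x* = (0.7455, -2.4182), lambda* = (-8.2)


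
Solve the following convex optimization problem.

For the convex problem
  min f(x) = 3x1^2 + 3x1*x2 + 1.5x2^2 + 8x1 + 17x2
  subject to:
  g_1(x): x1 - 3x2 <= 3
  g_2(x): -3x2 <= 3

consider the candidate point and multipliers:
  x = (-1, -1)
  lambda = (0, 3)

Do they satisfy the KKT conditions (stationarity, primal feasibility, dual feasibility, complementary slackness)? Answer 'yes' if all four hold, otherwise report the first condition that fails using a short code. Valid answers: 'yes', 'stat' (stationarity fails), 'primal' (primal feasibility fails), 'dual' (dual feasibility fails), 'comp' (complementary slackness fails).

Gradient of f: grad f(x) = Q x + c = (-1, 11)
Constraint values g_i(x) = a_i^T x - b_i:
  g_1((-1, -1)) = -1
  g_2((-1, -1)) = 0
Stationarity residual: grad f(x) + sum_i lambda_i a_i = (-1, 2)
  -> stationarity FAILS
Primal feasibility (all g_i <= 0): OK
Dual feasibility (all lambda_i >= 0): OK
Complementary slackness (lambda_i * g_i(x) = 0 for all i): OK

Verdict: the first failing condition is stationarity -> stat.

stat


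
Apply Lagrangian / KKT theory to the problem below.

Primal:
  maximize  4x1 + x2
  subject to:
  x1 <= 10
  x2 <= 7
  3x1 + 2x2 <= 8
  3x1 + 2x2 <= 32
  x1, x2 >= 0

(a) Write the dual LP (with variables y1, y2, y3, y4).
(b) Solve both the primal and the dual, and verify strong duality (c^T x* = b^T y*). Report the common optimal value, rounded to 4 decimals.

The standard primal-dual pair for 'max c^T x s.t. A x <= b, x >= 0' is:
  Dual:  min b^T y  s.t.  A^T y >= c,  y >= 0.

So the dual LP is:
  minimize  10y1 + 7y2 + 8y3 + 32y4
  subject to:
    y1 + 3y3 + 3y4 >= 4
    y2 + 2y3 + 2y4 >= 1
    y1, y2, y3, y4 >= 0

Solving the primal: x* = (2.6667, 0).
  primal value c^T x* = 10.6667.
Solving the dual: y* = (0, 0, 1.3333, 0).
  dual value b^T y* = 10.6667.
Strong duality: c^T x* = b^T y*. Confirmed.

10.6667


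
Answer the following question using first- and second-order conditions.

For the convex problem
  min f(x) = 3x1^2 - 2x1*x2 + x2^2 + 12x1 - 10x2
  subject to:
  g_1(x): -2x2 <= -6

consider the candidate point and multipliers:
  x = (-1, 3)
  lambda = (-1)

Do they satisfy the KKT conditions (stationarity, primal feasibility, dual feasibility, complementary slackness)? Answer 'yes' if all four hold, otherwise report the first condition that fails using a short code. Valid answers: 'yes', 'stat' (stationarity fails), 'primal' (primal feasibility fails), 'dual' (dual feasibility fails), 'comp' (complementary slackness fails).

Gradient of f: grad f(x) = Q x + c = (0, -2)
Constraint values g_i(x) = a_i^T x - b_i:
  g_1((-1, 3)) = 0
Stationarity residual: grad f(x) + sum_i lambda_i a_i = (0, 0)
  -> stationarity OK
Primal feasibility (all g_i <= 0): OK
Dual feasibility (all lambda_i >= 0): FAILS
Complementary slackness (lambda_i * g_i(x) = 0 for all i): OK

Verdict: the first failing condition is dual_feasibility -> dual.

dual


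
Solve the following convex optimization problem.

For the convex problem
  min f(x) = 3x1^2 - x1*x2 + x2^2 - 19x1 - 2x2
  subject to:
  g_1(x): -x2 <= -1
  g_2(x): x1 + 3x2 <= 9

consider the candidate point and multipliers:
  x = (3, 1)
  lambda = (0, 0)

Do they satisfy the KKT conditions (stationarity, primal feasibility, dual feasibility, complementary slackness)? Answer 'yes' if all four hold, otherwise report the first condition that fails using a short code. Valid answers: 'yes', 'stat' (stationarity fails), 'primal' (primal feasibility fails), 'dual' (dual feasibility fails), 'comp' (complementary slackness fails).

Gradient of f: grad f(x) = Q x + c = (-2, -3)
Constraint values g_i(x) = a_i^T x - b_i:
  g_1((3, 1)) = 0
  g_2((3, 1)) = -3
Stationarity residual: grad f(x) + sum_i lambda_i a_i = (-2, -3)
  -> stationarity FAILS
Primal feasibility (all g_i <= 0): OK
Dual feasibility (all lambda_i >= 0): OK
Complementary slackness (lambda_i * g_i(x) = 0 for all i): OK

Verdict: the first failing condition is stationarity -> stat.

stat


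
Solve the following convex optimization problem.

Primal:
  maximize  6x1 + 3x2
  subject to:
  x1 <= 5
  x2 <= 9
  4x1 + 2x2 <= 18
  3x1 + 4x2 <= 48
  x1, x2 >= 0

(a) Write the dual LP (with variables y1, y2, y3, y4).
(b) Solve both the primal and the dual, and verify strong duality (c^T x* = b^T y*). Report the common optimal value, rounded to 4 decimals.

The standard primal-dual pair for 'max c^T x s.t. A x <= b, x >= 0' is:
  Dual:  min b^T y  s.t.  A^T y >= c,  y >= 0.

So the dual LP is:
  minimize  5y1 + 9y2 + 18y3 + 48y4
  subject to:
    y1 + 4y3 + 3y4 >= 6
    y2 + 2y3 + 4y4 >= 3
    y1, y2, y3, y4 >= 0

Solving the primal: x* = (4.5, 0).
  primal value c^T x* = 27.
Solving the dual: y* = (0, 0, 1.5, 0).
  dual value b^T y* = 27.
Strong duality: c^T x* = b^T y*. Confirmed.

27


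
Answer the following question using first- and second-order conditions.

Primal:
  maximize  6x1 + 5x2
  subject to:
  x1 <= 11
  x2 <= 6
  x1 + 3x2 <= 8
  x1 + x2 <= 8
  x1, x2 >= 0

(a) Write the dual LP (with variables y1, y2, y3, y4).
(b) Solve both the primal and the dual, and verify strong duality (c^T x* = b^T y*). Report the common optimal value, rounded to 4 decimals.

The standard primal-dual pair for 'max c^T x s.t. A x <= b, x >= 0' is:
  Dual:  min b^T y  s.t.  A^T y >= c,  y >= 0.

So the dual LP is:
  minimize  11y1 + 6y2 + 8y3 + 8y4
  subject to:
    y1 + y3 + y4 >= 6
    y2 + 3y3 + y4 >= 5
    y1, y2, y3, y4 >= 0

Solving the primal: x* = (8, 0).
  primal value c^T x* = 48.
Solving the dual: y* = (0, 0, 0, 6).
  dual value b^T y* = 48.
Strong duality: c^T x* = b^T y*. Confirmed.

48


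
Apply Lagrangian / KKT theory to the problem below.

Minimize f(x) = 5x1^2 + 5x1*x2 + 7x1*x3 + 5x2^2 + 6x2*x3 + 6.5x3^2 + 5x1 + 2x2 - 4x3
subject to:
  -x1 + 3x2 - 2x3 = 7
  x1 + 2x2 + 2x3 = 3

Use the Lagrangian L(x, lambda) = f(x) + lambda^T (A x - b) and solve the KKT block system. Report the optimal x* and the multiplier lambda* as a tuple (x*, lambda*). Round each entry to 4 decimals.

Form the Lagrangian:
  L(x, lambda) = (1/2) x^T Q x + c^T x + lambda^T (A x - b)
Stationarity (grad_x L = 0): Q x + c + A^T lambda = 0.
Primal feasibility: A x = b.

This gives the KKT block system:
  [ Q   A^T ] [ x     ]   [-c ]
  [ A    0  ] [ lambda ] = [ b ]

Solving the linear system:
  x*      = (-1.72, 2, 0.36)
  lambda* = (-2.984, -3.304)
  f(x*)   = 12.38

x* = (-1.72, 2, 0.36), lambda* = (-2.984, -3.304)


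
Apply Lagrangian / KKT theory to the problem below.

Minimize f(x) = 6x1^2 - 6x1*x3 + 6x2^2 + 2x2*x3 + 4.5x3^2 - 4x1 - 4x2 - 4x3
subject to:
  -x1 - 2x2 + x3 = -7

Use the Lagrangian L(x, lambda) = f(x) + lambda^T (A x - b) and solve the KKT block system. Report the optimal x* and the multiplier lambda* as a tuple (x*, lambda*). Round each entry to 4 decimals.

Form the Lagrangian:
  L(x, lambda) = (1/2) x^T Q x + c^T x + lambda^T (A x - b)
Stationarity (grad_x L = 0): Q x + c + A^T lambda = 0.
Primal feasibility: A x = b.

This gives the KKT block system:
  [ Q   A^T ] [ x     ]   [-c ]
  [ A    0  ] [ lambda ] = [ b ]

Solving the linear system:
  x*      = (0.9273, 2.5818, -0.9091)
  lambda* = (12.5818)
  f(x*)   = 38.8364

x* = (0.9273, 2.5818, -0.9091), lambda* = (12.5818)


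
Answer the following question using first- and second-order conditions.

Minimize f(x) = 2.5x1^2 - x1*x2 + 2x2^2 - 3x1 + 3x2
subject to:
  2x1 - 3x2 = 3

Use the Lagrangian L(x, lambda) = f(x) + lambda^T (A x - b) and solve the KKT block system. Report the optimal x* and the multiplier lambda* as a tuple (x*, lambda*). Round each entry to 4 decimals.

Form the Lagrangian:
  L(x, lambda) = (1/2) x^T Q x + c^T x + lambda^T (A x - b)
Stationarity (grad_x L = 0): Q x + c + A^T lambda = 0.
Primal feasibility: A x = b.

This gives the KKT block system:
  [ Q   A^T ] [ x     ]   [-c ]
  [ A    0  ] [ lambda ] = [ b ]

Solving the linear system:
  x*      = (0.4898, -0.6735)
  lambda* = (-0.0612)
  f(x*)   = -1.6531

x* = (0.4898, -0.6735), lambda* = (-0.0612)


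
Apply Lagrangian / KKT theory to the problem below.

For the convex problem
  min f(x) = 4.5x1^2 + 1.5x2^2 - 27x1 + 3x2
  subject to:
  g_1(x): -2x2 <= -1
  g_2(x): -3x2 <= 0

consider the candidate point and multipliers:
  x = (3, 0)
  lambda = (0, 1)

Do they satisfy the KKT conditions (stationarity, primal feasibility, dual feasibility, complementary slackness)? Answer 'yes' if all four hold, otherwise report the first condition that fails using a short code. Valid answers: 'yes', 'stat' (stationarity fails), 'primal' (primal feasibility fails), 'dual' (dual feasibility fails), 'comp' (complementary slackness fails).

Gradient of f: grad f(x) = Q x + c = (0, 3)
Constraint values g_i(x) = a_i^T x - b_i:
  g_1((3, 0)) = 1
  g_2((3, 0)) = 0
Stationarity residual: grad f(x) + sum_i lambda_i a_i = (0, 0)
  -> stationarity OK
Primal feasibility (all g_i <= 0): FAILS
Dual feasibility (all lambda_i >= 0): OK
Complementary slackness (lambda_i * g_i(x) = 0 for all i): OK

Verdict: the first failing condition is primal_feasibility -> primal.

primal


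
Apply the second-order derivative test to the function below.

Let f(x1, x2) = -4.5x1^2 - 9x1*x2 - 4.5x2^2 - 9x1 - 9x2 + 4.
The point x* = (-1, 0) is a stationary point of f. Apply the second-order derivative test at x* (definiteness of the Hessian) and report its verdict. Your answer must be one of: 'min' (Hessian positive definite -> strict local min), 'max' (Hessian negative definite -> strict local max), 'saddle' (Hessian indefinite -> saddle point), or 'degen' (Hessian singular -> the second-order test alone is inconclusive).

Compute the Hessian H = grad^2 f:
  H = [[-9, -9], [-9, -9]]
Verify stationarity: grad f(x*) = H x* + g = (0, 0).
Eigenvalues of H: -18, 0.
H has a zero eigenvalue (singular; negative semidefinite but not definite), so H is neither positive definite, negative definite, nor indefinite. The second-order test alone is inconclusive -> degen.
(Indeed, f is constant along the null direction of H through x*, so x* is not a strict local extremum.)

degen


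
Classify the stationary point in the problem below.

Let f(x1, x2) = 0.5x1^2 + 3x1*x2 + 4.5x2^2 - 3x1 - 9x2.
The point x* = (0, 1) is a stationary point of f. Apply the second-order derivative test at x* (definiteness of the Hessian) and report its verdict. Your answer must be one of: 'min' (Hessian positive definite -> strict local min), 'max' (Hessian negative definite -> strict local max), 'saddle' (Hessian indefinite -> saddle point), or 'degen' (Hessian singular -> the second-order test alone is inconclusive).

Compute the Hessian H = grad^2 f:
  H = [[1, 3], [3, 9]]
Verify stationarity: grad f(x*) = H x* + g = (0, 0).
Eigenvalues of H: 0, 10.
H has a zero eigenvalue (singular; positive semidefinite but not definite), so H is neither positive definite, negative definite, nor indefinite. The second-order test alone is inconclusive -> degen.
(Indeed, f is constant along the null direction of H through x*, so x* is not a strict local extremum.)

degen


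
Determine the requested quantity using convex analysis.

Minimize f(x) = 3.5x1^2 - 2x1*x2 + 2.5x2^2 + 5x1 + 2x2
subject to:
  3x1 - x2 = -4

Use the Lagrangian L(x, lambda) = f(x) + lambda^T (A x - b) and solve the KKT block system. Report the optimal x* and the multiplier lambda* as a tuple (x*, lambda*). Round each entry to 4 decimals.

Form the Lagrangian:
  L(x, lambda) = (1/2) x^T Q x + c^T x + lambda^T (A x - b)
Stationarity (grad_x L = 0): Q x + c + A^T lambda = 0.
Primal feasibility: A x = b.

This gives the KKT block system:
  [ Q   A^T ] [ x     ]   [-c ]
  [ A    0  ] [ lambda ] = [ b ]

Solving the linear system:
  x*      = (-1.575, -0.725)
  lambda* = (1.525)
  f(x*)   = -1.6125

x* = (-1.575, -0.725), lambda* = (1.525)


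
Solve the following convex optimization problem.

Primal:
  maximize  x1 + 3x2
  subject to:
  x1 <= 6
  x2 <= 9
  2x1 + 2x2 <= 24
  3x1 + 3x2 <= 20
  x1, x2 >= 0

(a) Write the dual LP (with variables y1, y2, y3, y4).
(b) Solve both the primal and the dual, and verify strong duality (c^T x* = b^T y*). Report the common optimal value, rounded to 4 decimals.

The standard primal-dual pair for 'max c^T x s.t. A x <= b, x >= 0' is:
  Dual:  min b^T y  s.t.  A^T y >= c,  y >= 0.

So the dual LP is:
  minimize  6y1 + 9y2 + 24y3 + 20y4
  subject to:
    y1 + 2y3 + 3y4 >= 1
    y2 + 2y3 + 3y4 >= 3
    y1, y2, y3, y4 >= 0

Solving the primal: x* = (0, 6.6667).
  primal value c^T x* = 20.
Solving the dual: y* = (0, 0, 0, 1).
  dual value b^T y* = 20.
Strong duality: c^T x* = b^T y*. Confirmed.

20


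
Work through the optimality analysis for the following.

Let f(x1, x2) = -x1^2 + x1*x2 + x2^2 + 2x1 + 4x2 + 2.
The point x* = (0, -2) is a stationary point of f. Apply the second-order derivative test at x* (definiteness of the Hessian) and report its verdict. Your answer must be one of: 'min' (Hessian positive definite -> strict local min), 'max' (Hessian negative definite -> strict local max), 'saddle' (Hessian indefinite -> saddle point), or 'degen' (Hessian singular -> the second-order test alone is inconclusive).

Compute the Hessian H = grad^2 f:
  H = [[-2, 1], [1, 2]]
Verify stationarity: grad f(x*) = H x* + g = (0, 0).
Eigenvalues of H: -2.2361, 2.2361.
Eigenvalues have mixed signs, so H is indefinite -> x* is a saddle point.

saddle


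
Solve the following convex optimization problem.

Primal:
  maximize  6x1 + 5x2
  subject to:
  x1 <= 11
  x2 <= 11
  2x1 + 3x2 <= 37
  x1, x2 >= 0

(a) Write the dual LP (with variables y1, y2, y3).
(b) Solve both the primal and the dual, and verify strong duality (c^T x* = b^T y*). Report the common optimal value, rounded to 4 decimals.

The standard primal-dual pair for 'max c^T x s.t. A x <= b, x >= 0' is:
  Dual:  min b^T y  s.t.  A^T y >= c,  y >= 0.

So the dual LP is:
  minimize  11y1 + 11y2 + 37y3
  subject to:
    y1 + 2y3 >= 6
    y2 + 3y3 >= 5
    y1, y2, y3 >= 0

Solving the primal: x* = (11, 5).
  primal value c^T x* = 91.
Solving the dual: y* = (2.6667, 0, 1.6667).
  dual value b^T y* = 91.
Strong duality: c^T x* = b^T y*. Confirmed.

91


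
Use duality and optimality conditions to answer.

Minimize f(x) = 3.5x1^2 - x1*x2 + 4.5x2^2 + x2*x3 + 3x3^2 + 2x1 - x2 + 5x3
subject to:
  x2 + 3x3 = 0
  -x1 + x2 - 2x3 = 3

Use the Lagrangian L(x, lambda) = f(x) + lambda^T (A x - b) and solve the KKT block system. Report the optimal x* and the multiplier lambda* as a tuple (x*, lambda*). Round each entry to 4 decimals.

Form the Lagrangian:
  L(x, lambda) = (1/2) x^T Q x + c^T x + lambda^T (A x - b)
Stationarity (grad_x L = 0): Q x + c + A^T lambda = 0.
Primal feasibility: A x = b.

This gives the KKT block system:
  [ Q   A^T ] [ x     ]   [-c ]
  [ A    0  ] [ lambda ] = [ b ]

Solving the linear system:
  x*      = (-0.9204, 1.2478, -0.4159)
  lambda* = (-5.0442, -5.6903)
  f(x*)   = 5.9513

x* = (-0.9204, 1.2478, -0.4159), lambda* = (-5.0442, -5.6903)


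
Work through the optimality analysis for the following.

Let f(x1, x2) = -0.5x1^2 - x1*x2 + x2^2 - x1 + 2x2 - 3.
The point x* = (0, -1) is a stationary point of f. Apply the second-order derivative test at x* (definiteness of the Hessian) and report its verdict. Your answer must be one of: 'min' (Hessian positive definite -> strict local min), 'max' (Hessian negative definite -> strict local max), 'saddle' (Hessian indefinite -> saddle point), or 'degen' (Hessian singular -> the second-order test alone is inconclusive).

Compute the Hessian H = grad^2 f:
  H = [[-1, -1], [-1, 2]]
Verify stationarity: grad f(x*) = H x* + g = (0, 0).
Eigenvalues of H: -1.3028, 2.3028.
Eigenvalues have mixed signs, so H is indefinite -> x* is a saddle point.

saddle


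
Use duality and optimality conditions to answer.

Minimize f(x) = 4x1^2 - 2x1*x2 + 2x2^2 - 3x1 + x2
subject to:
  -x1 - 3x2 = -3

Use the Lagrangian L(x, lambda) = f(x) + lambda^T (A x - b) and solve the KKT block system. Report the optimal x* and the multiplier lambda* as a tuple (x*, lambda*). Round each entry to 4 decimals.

Form the Lagrangian:
  L(x, lambda) = (1/2) x^T Q x + c^T x + lambda^T (A x - b)
Stationarity (grad_x L = 0): Q x + c + A^T lambda = 0.
Primal feasibility: A x = b.

This gives the KKT block system:
  [ Q   A^T ] [ x     ]   [-c ]
  [ A    0  ] [ lambda ] = [ b ]

Solving the linear system:
  x*      = (0.6818, 0.7727)
  lambda* = (0.9091)
  f(x*)   = 0.7273

x* = (0.6818, 0.7727), lambda* = (0.9091)
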